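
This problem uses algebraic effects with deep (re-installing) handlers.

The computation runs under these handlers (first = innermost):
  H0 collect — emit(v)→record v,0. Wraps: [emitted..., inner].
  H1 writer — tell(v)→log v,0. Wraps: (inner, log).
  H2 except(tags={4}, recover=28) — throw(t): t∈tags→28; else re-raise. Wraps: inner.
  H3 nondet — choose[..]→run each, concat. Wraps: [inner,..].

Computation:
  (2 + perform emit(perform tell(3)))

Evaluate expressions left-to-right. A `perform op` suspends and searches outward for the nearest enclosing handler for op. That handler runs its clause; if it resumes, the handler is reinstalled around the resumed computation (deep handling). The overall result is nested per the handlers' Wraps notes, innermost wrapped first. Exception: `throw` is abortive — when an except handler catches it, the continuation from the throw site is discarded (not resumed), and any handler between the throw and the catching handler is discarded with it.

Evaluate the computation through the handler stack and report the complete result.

Step-by-step:
tell(3) @ H1 ⇒ log+=3
emit(0) @ H0 ⇒ out+=0
H0 returns [0, 2]
H1 returns ([0, 2], (3))
H2 returns ([0, 2], (3))
H3 returns [([0, 2], (3))]
= [([0, 2], (3))]

Answer: [([0, 2], (3))]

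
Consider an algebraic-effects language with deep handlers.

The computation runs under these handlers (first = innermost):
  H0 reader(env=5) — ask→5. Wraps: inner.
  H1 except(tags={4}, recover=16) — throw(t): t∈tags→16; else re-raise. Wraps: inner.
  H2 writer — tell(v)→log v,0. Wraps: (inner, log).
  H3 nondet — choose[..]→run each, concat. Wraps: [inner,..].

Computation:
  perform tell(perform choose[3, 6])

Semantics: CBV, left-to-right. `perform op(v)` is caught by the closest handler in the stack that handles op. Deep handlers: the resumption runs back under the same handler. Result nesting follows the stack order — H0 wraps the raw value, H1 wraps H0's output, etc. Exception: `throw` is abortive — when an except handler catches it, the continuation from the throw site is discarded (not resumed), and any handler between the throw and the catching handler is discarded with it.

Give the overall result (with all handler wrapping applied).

Answer: [(0, (3)), (0, (6))]

Step-by-step:
choose[3, 6] @ H3
  branch[0] choose=3:
    tell(3) @ H2 ⇒ log+=3
    H0 returns 0
    H1 returns 0
    H2 returns (0, (3))
    H3 returns [(0, (3))]
  branch[1] choose=6:
    tell(6) @ H2 ⇒ log+=6
    H0 returns 0
    H1 returns 0
    H2 returns (0, (6))
    H3 returns [(0, (6))]
= [(0, (3)), (0, (6))]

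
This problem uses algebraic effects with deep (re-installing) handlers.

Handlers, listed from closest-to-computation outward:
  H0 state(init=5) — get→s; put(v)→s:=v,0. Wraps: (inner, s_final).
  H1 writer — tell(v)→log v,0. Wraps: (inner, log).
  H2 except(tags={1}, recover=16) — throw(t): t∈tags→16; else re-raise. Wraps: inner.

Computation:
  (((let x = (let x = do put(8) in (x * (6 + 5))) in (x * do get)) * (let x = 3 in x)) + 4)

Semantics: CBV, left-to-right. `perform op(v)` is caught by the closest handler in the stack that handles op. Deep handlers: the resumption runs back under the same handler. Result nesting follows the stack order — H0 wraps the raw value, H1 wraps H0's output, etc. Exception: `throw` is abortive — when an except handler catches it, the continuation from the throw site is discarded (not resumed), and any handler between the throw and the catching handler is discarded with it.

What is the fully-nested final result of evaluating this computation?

Working:
put(8) @ H0 ⇒ s:=8
get @ H0 ⇒ 8
H0 returns (4, 8)
H1 returns ((4, 8), ())
H2 returns ((4, 8), ())
= ((4, 8), ())

Answer: ((4, 8), ())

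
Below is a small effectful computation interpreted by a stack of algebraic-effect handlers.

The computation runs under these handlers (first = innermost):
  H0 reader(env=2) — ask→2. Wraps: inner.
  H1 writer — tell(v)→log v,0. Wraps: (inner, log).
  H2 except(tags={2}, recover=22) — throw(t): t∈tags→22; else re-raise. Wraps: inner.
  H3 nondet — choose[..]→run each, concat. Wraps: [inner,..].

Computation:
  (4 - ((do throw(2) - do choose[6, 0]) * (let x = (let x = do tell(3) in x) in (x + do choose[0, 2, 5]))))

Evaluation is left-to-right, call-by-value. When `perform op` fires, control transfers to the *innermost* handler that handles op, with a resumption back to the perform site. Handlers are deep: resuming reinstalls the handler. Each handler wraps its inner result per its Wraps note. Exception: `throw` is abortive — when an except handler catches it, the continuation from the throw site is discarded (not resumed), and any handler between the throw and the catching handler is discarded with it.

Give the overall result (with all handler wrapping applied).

Answer: [22]

Evaluation trace:
throw(2) @ H2 caught ⇒ 22
H3 returns [22]
= [22]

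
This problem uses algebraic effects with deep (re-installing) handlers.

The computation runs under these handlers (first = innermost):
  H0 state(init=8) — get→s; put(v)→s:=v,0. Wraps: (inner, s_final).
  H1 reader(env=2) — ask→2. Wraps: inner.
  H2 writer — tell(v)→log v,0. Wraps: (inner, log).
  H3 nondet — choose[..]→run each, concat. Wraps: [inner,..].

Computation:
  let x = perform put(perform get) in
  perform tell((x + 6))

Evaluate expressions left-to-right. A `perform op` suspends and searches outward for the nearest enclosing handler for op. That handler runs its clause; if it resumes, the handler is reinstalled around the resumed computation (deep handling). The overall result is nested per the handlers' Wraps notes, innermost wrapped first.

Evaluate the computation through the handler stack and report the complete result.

Answer: [((0, 8), (6))]

Evaluation trace:
get @ H0 ⇒ 8
put(8) @ H0 ⇒ s:=8
tell(6) @ H2 ⇒ log+=6
H0 returns (0, 8)
H1 returns (0, 8)
H2 returns ((0, 8), (6))
H3 returns [((0, 8), (6))]
= [((0, 8), (6))]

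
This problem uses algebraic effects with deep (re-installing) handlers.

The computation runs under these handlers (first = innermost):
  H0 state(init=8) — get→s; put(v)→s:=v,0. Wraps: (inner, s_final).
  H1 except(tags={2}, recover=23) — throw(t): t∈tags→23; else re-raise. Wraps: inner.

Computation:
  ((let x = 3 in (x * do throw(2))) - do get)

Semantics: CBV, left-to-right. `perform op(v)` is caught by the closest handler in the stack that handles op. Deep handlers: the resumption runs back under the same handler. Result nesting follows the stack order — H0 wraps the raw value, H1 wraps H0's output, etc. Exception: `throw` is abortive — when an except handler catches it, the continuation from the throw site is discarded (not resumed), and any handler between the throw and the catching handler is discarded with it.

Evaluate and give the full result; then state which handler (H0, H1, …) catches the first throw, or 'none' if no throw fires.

Answer: 23 ; first throw caught by: H1

Step-by-step:
throw(2) @ H1 caught ⇒ 23
= 23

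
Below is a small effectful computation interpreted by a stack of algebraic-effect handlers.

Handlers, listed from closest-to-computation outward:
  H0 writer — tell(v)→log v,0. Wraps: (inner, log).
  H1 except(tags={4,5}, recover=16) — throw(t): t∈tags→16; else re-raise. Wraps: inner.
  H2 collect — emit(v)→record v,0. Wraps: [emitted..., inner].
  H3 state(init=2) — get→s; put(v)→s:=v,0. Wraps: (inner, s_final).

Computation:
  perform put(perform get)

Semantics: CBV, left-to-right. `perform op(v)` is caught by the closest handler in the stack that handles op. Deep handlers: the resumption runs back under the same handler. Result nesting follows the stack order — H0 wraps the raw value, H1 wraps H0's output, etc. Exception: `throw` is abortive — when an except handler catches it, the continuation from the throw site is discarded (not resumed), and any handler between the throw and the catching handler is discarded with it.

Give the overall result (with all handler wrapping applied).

Answer: ([(0, ())], 2)

Step-by-step:
get @ H3 ⇒ 2
put(2) @ H3 ⇒ s:=2
H0 returns (0, ())
H1 returns (0, ())
H2 returns [(0, ())]
H3 returns ([(0, ())], 2)
= ([(0, ())], 2)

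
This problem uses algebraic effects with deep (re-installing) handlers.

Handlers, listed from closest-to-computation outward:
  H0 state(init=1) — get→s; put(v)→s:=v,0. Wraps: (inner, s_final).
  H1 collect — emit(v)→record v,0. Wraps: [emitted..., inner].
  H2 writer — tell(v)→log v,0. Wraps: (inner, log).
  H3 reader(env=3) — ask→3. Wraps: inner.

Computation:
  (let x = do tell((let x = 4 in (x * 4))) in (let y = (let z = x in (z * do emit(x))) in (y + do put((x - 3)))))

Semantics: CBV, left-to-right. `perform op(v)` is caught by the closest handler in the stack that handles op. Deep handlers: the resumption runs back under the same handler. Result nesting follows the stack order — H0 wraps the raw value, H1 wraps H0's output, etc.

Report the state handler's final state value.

Answer: -3

Step-by-step:
tell(16) @ H2 ⇒ log+=16
emit(0) @ H1 ⇒ out+=0
put(-3) @ H0 ⇒ s:=-3
H0 returns (0, -3)
H1 returns [0, (0, -3)]
H2 returns ([0, (0, -3)], (16))
H3 returns ([0, (0, -3)], (16))
= ([0, (0, -3)], (16))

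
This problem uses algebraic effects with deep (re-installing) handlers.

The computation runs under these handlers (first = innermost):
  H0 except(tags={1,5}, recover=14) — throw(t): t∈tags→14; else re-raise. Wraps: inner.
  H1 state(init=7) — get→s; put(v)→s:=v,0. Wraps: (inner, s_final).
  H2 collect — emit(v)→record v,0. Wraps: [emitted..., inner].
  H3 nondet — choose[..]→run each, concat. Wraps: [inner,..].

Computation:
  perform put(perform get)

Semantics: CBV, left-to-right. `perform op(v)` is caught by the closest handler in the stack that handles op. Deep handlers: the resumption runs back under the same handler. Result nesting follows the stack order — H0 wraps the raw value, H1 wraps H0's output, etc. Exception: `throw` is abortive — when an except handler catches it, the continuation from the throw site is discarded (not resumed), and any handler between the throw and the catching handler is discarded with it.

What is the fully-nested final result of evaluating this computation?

Working:
get @ H1 ⇒ 7
put(7) @ H1 ⇒ s:=7
H0 returns 0
H1 returns (0, 7)
H2 returns [(0, 7)]
H3 returns [[(0, 7)]]
= [[(0, 7)]]

Answer: [[(0, 7)]]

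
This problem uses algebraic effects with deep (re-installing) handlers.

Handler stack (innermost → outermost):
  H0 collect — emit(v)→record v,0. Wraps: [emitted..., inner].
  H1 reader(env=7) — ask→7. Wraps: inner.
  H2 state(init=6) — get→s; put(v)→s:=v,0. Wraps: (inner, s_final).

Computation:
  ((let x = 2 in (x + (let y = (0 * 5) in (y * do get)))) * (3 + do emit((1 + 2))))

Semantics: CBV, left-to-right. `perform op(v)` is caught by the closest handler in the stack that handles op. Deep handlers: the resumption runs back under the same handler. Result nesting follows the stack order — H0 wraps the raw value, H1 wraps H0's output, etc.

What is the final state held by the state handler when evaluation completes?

Evaluation trace:
get @ H2 ⇒ 6
emit(3) @ H0 ⇒ out+=3
H0 returns [3, 6]
H1 returns [3, 6]
H2 returns ([3, 6], 6)
= ([3, 6], 6)

Answer: 6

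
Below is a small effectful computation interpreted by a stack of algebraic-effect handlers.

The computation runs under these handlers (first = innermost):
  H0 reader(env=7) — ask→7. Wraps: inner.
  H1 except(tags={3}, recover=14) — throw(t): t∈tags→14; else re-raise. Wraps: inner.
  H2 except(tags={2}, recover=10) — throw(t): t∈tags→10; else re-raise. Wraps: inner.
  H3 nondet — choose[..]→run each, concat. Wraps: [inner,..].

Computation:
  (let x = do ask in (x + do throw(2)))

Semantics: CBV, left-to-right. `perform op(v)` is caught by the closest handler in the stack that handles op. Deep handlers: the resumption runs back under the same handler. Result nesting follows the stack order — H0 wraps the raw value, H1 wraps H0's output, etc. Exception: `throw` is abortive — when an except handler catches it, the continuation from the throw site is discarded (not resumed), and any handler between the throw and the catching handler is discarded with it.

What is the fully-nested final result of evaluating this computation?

Evaluation trace:
ask @ H0 ⇒ 7
throw(2) @ H1 re-raised
throw(2) @ H2 caught ⇒ 10
H3 returns [10]
= [10]

Answer: [10]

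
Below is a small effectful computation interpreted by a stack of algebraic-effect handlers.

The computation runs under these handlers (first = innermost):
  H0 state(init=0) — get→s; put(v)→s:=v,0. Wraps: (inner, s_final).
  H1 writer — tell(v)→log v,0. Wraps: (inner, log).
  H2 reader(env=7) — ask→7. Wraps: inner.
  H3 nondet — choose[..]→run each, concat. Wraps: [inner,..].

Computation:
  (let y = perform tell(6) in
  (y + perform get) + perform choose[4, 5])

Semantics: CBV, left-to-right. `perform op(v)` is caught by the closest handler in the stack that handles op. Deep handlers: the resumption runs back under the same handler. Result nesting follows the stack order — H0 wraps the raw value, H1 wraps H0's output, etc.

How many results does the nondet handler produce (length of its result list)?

Working:
tell(6) @ H1 ⇒ log+=6
get @ H0 ⇒ 0
choose[4, 5] @ H3
  branch[0] choose=4:
    H0 returns (4, 0)
    H1 returns ((4, 0), (6))
    H2 returns ((4, 0), (6))
    H3 returns [((4, 0), (6))]
  branch[1] choose=5:
    H0 returns (5, 0)
    H1 returns ((5, 0), (6))
    H2 returns ((5, 0), (6))
    H3 returns [((5, 0), (6))]
= [((4, 0), (6)), ((5, 0), (6))]

Answer: 2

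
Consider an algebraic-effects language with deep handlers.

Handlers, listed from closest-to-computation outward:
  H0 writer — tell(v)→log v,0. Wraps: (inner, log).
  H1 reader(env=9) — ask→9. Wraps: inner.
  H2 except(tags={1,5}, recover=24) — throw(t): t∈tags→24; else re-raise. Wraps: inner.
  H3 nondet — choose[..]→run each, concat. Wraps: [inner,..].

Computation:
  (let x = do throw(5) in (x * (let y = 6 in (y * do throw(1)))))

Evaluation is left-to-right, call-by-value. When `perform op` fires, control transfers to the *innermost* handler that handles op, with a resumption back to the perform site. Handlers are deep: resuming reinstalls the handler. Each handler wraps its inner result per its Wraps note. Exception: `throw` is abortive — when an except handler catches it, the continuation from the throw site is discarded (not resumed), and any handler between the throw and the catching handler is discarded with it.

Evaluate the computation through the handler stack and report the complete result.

Step-by-step:
throw(5) @ H2 caught ⇒ 24
H3 returns [24]
= [24]

Answer: [24]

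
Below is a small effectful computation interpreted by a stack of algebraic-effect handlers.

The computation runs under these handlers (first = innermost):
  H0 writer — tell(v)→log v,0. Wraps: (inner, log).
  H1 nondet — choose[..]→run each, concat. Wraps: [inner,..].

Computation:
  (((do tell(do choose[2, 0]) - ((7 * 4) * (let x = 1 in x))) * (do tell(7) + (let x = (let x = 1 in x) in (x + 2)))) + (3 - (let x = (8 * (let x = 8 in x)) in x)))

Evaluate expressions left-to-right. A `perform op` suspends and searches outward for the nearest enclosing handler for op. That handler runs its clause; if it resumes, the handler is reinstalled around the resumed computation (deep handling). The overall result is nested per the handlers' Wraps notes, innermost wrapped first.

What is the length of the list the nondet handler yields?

Answer: 2

Step-by-step:
choose[2, 0] @ H1
  branch[0] choose=2:
    tell(2) @ H0 ⇒ log+=2
    tell(7) @ H0 ⇒ log+=7
    H0 returns (-145, (2, 7))
    H1 returns [(-145, (2, 7))]
  branch[1] choose=0:
    tell(0) @ H0 ⇒ log+=0
    tell(7) @ H0 ⇒ log+=7
    H0 returns (-145, (0, 7))
    H1 returns [(-145, (0, 7))]
= [(-145, (2, 7)), (-145, (0, 7))]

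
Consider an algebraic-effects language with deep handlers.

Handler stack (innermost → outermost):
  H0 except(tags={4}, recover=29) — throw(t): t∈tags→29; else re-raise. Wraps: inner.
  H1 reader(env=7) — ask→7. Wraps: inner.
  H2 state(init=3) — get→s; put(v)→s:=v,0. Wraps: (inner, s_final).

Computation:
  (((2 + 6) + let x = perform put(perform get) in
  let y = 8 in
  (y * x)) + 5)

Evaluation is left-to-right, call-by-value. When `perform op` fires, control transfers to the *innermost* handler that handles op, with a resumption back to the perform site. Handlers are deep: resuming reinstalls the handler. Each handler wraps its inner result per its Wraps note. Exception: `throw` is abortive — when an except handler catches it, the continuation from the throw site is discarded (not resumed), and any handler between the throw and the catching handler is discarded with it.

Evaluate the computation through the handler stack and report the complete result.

Answer: (13, 3)

Working:
get @ H2 ⇒ 3
put(3) @ H2 ⇒ s:=3
H0 returns 13
H1 returns 13
H2 returns (13, 3)
= (13, 3)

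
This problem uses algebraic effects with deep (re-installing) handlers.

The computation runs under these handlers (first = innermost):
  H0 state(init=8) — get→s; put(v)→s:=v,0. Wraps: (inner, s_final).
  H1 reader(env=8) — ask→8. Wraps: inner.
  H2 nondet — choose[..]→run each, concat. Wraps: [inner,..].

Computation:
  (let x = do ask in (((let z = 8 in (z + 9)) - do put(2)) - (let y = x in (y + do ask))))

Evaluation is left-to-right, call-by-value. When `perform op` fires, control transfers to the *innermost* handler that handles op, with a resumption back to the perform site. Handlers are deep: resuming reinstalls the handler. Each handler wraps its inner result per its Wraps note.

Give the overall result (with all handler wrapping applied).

Evaluation trace:
ask @ H1 ⇒ 8
put(2) @ H0 ⇒ s:=2
ask @ H1 ⇒ 8
H0 returns (1, 2)
H1 returns (1, 2)
H2 returns [(1, 2)]
= [(1, 2)]

Answer: [(1, 2)]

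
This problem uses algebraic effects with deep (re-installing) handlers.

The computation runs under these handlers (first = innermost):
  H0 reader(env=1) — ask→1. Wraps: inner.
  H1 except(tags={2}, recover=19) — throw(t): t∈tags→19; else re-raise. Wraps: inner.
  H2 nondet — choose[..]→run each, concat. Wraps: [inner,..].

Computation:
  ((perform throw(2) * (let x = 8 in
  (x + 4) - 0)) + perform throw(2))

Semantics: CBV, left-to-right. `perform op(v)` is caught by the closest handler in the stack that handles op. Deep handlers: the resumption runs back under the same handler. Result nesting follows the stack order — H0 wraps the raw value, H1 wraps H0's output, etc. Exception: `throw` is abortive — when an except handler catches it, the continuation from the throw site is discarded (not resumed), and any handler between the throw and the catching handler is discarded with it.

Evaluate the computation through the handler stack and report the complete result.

Evaluation trace:
throw(2) @ H1 caught ⇒ 19
H2 returns [19]
= [19]

Answer: [19]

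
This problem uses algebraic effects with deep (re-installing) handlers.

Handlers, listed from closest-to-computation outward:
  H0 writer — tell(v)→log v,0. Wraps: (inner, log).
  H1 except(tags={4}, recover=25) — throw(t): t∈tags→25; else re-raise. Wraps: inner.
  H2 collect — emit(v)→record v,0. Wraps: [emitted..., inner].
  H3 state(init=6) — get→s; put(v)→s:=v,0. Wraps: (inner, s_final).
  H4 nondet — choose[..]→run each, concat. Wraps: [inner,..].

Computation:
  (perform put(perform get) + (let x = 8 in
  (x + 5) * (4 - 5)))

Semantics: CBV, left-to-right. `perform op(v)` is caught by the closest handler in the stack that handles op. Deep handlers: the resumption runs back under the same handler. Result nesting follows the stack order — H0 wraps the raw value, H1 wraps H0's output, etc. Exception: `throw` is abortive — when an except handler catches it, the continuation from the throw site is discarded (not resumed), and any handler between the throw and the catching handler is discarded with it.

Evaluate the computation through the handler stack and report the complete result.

Answer: [([(-13, ())], 6)]

Working:
get @ H3 ⇒ 6
put(6) @ H3 ⇒ s:=6
H0 returns (-13, ())
H1 returns (-13, ())
H2 returns [(-13, ())]
H3 returns ([(-13, ())], 6)
H4 returns [([(-13, ())], 6)]
= [([(-13, ())], 6)]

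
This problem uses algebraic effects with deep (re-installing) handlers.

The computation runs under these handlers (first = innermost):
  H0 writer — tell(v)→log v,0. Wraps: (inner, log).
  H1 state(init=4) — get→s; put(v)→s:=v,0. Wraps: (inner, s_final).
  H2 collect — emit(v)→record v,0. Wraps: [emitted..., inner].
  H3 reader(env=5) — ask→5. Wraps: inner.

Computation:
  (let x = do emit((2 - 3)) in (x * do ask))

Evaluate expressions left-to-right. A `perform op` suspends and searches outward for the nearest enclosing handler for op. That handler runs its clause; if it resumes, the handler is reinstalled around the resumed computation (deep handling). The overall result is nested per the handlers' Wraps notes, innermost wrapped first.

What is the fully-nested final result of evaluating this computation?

Working:
emit(-1) @ H2 ⇒ out+=-1
ask @ H3 ⇒ 5
H0 returns (0, ())
H1 returns ((0, ()), 4)
H2 returns [-1, ((0, ()), 4)]
H3 returns [-1, ((0, ()), 4)]
= [-1, ((0, ()), 4)]

Answer: [-1, ((0, ()), 4)]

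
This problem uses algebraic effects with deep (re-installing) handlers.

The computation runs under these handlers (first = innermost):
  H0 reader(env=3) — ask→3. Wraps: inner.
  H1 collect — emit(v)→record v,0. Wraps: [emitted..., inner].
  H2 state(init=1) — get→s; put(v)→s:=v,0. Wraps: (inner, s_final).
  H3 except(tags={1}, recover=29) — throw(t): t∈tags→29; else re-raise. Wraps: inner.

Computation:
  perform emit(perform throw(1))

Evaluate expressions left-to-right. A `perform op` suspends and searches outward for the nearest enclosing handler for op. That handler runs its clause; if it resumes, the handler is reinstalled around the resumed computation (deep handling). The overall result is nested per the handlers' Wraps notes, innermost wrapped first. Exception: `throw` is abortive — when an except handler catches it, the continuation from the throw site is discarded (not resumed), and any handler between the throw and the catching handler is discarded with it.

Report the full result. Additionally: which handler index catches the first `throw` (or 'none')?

Working:
throw(1) @ H3 caught ⇒ 29
= 29

Answer: 29 ; first throw caught by: H3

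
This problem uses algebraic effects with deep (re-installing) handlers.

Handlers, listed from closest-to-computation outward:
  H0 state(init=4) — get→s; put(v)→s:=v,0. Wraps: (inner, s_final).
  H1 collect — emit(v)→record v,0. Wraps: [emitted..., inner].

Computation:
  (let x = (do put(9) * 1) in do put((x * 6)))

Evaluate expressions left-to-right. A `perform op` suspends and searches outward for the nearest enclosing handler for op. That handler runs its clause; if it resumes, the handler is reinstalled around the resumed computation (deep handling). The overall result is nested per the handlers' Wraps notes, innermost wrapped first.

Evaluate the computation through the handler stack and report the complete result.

Working:
put(9) @ H0 ⇒ s:=9
put(0) @ H0 ⇒ s:=0
H0 returns (0, 0)
H1 returns [(0, 0)]
= [(0, 0)]

Answer: [(0, 0)]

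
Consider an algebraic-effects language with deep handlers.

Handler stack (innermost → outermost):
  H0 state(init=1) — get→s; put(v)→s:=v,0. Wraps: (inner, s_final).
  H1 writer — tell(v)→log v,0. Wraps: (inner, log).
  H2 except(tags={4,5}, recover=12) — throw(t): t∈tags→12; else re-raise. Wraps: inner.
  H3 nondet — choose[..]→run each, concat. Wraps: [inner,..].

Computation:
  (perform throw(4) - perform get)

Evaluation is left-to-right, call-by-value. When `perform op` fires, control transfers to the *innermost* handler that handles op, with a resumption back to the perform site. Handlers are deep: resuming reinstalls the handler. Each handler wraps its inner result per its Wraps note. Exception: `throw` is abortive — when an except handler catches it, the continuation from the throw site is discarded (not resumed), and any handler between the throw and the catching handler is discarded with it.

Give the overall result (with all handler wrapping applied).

Answer: [12]

Evaluation trace:
throw(4) @ H2 caught ⇒ 12
H3 returns [12]
= [12]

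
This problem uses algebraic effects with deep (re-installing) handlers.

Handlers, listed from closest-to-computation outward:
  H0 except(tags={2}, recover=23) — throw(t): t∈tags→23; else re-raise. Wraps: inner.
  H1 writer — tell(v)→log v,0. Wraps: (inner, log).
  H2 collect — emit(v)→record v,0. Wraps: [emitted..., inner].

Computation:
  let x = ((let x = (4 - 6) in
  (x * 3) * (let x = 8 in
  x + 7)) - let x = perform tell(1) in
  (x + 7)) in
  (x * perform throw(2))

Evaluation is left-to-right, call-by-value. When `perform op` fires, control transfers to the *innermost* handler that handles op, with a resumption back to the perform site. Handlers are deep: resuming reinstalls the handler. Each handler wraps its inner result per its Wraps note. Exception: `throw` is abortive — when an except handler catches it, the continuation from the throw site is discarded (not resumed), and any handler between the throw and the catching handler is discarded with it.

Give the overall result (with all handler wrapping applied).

Evaluation trace:
tell(1) @ H1 ⇒ log+=1
throw(2) @ H0 caught ⇒ 23
H1 returns (23, (1))
H2 returns [(23, (1))]
= [(23, (1))]

Answer: [(23, (1))]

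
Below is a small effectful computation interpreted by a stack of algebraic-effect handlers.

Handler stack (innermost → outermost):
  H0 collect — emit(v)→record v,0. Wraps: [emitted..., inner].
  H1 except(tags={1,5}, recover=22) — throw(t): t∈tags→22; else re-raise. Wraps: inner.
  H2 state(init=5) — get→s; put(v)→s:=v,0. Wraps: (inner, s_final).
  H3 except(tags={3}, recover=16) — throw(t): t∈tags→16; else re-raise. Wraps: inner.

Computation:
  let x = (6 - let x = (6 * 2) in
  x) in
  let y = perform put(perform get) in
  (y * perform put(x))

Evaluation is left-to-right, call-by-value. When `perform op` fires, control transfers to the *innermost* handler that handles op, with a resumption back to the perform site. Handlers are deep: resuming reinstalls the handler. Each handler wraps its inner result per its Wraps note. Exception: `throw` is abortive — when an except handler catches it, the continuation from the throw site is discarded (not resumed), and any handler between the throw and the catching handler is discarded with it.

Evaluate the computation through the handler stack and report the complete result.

Evaluation trace:
get @ H2 ⇒ 5
put(5) @ H2 ⇒ s:=5
put(-6) @ H2 ⇒ s:=-6
H0 returns [0]
H1 returns [0]
H2 returns ([0], -6)
H3 returns ([0], -6)
= ([0], -6)

Answer: ([0], -6)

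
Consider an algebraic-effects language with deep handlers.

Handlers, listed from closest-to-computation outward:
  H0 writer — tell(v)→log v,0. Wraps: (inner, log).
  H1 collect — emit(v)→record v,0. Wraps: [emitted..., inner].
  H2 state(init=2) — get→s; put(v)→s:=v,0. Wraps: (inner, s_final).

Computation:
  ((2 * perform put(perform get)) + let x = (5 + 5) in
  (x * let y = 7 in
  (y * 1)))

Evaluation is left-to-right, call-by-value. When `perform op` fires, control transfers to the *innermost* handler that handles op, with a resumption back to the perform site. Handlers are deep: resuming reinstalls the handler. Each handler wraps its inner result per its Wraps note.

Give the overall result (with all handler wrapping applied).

Working:
get @ H2 ⇒ 2
put(2) @ H2 ⇒ s:=2
H0 returns (70, ())
H1 returns [(70, ())]
H2 returns ([(70, ())], 2)
= ([(70, ())], 2)

Answer: ([(70, ())], 2)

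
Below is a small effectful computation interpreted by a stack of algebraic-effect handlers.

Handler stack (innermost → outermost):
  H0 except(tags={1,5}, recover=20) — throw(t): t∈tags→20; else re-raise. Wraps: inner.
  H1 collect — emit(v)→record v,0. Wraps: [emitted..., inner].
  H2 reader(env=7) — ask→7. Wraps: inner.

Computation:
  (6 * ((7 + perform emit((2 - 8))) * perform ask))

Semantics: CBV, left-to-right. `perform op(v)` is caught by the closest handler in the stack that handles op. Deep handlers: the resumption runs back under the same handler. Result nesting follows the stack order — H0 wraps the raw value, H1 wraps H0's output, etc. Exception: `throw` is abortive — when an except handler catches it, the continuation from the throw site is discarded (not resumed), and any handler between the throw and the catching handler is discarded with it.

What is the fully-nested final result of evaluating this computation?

Answer: [-6, 294]

Working:
emit(-6) @ H1 ⇒ out+=-6
ask @ H2 ⇒ 7
H0 returns 294
H1 returns [-6, 294]
H2 returns [-6, 294]
= [-6, 294]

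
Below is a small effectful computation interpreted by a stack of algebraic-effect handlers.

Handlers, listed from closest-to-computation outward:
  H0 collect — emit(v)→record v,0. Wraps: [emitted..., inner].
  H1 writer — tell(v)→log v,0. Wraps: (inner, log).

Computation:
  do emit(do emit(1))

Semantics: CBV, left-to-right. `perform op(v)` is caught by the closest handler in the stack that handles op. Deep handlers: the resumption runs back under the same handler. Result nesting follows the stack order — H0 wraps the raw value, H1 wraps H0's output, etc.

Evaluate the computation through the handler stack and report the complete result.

Working:
emit(1) @ H0 ⇒ out+=1
emit(0) @ H0 ⇒ out+=0
H0 returns [1, 0, 0]
H1 returns ([1, 0, 0], ())
= ([1, 0, 0], ())

Answer: ([1, 0, 0], ())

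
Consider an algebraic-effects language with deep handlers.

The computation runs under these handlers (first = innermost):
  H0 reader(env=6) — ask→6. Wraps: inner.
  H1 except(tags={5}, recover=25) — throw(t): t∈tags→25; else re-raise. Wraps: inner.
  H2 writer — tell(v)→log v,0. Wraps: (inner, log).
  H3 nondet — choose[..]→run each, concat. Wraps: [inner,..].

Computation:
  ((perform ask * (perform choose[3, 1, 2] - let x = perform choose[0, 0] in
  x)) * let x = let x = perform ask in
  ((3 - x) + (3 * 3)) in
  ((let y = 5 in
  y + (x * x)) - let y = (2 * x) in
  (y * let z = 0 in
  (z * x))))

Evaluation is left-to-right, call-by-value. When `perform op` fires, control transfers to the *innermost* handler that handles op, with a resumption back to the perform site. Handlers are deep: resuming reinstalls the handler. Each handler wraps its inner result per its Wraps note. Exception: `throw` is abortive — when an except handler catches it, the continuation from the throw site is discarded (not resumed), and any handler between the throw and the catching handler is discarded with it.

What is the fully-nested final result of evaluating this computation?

Evaluation trace:
ask @ H0 ⇒ 6
choose[3, 1, 2] @ H3
  branch[0] choose=3:
    choose[0, 0] @ H3
      branch[0] choose=0:
        ask @ H0 ⇒ 6
        H0 returns 738
        H1 returns 738
        H2 returns (738, ())
        H3 returns [(738, ())]
      branch[1] choose=0:
        ask @ H0 ⇒ 6
        H0 returns 738
        H1 returns 738
        H2 returns (738, ())
        H3 returns [(738, ())]
  branch[1] choose=1:
    choose[0, 0] @ H3
      branch[0] choose=0:
        ask @ H0 ⇒ 6
        H0 returns 246
        H1 returns 246
        H2 returns (246, ())
        H3 returns [(246, ())]
      branch[1] choose=0:
        ask @ H0 ⇒ 6
        H0 returns 246
        H1 returns 246
        H2 returns (246, ())
        H3 returns [(246, ())]
  branch[2] choose=2:
    choose[0, 0] @ H3
      branch[0] choose=0:
        ask @ H0 ⇒ 6
        H0 returns 492
        H1 returns 492
        H2 returns (492, ())
        H3 returns [(492, ())]
      branch[1] choose=0:
        ask @ H0 ⇒ 6
        H0 returns 492
        H1 returns 492
        H2 returns (492, ())
        H3 returns [(492, ())]
= [(738, ()), (738, ()), (246, ()), (246, ()), (492, ()), (492, ())]

Answer: [(738, ()), (738, ()), (246, ()), (246, ()), (492, ()), (492, ())]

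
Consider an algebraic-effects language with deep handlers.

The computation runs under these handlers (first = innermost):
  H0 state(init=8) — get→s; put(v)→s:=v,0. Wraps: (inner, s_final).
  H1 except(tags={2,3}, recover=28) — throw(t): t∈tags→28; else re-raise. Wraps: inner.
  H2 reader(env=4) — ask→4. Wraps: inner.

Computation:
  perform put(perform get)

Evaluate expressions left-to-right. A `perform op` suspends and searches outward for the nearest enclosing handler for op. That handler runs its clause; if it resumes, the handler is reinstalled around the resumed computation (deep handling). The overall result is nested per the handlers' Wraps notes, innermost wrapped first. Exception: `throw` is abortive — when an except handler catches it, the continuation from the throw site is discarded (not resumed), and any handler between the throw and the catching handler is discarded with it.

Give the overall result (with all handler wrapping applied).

Step-by-step:
get @ H0 ⇒ 8
put(8) @ H0 ⇒ s:=8
H0 returns (0, 8)
H1 returns (0, 8)
H2 returns (0, 8)
= (0, 8)

Answer: (0, 8)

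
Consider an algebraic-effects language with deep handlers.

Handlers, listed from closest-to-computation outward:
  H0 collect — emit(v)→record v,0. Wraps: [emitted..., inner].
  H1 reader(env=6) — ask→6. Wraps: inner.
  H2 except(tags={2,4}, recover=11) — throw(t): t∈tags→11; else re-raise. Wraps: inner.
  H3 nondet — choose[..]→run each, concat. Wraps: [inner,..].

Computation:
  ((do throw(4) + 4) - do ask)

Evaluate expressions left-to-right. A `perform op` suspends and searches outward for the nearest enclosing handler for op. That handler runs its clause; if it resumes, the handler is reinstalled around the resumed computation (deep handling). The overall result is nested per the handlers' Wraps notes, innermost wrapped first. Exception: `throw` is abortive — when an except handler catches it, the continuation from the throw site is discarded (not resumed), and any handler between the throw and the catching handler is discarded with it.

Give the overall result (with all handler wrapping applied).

Working:
throw(4) @ H2 caught ⇒ 11
H3 returns [11]
= [11]

Answer: [11]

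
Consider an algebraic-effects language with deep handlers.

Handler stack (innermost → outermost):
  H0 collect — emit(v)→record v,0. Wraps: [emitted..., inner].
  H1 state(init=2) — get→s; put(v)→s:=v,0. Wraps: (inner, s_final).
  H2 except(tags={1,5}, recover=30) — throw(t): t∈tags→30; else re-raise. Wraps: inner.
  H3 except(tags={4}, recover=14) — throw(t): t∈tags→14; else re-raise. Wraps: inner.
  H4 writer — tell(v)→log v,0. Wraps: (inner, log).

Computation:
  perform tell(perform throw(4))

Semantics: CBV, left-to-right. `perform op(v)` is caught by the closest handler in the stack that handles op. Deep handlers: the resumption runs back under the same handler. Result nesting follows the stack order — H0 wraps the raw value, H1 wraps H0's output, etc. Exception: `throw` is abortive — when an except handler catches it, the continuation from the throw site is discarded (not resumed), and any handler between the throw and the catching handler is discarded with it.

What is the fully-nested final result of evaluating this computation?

Evaluation trace:
throw(4) @ H2 re-raised
throw(4) @ H3 caught ⇒ 14
H4 returns (14, ())
= (14, ())

Answer: (14, ())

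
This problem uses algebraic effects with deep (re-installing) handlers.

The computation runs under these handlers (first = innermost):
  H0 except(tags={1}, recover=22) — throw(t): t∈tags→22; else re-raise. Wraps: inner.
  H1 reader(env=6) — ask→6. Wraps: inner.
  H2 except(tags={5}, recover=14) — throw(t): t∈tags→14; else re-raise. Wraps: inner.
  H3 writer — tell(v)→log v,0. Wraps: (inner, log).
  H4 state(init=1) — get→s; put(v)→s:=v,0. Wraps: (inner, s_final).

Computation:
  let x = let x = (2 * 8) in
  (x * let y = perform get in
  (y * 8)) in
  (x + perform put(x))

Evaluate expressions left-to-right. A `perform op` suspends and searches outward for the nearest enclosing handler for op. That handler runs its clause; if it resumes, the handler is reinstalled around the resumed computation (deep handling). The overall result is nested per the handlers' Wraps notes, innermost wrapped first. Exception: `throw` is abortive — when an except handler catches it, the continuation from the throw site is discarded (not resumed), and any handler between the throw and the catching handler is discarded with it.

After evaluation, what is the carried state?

Working:
get @ H4 ⇒ 1
put(128) @ H4 ⇒ s:=128
H0 returns 128
H1 returns 128
H2 returns 128
H3 returns (128, ())
H4 returns ((128, ()), 128)
= ((128, ()), 128)

Answer: 128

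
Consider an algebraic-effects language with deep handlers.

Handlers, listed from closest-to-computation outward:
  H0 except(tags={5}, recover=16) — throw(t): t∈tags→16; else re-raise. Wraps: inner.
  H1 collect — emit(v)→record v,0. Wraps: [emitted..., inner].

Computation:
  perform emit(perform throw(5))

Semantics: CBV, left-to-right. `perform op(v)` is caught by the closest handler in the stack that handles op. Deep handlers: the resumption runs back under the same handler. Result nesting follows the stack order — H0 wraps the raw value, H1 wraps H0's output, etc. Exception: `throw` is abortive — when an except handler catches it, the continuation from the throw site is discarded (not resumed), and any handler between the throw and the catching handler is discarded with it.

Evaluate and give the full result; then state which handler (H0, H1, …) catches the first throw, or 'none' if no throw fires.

Answer: [16] ; first throw caught by: H0

Step-by-step:
throw(5) @ H0 caught ⇒ 16
H1 returns [16]
= [16]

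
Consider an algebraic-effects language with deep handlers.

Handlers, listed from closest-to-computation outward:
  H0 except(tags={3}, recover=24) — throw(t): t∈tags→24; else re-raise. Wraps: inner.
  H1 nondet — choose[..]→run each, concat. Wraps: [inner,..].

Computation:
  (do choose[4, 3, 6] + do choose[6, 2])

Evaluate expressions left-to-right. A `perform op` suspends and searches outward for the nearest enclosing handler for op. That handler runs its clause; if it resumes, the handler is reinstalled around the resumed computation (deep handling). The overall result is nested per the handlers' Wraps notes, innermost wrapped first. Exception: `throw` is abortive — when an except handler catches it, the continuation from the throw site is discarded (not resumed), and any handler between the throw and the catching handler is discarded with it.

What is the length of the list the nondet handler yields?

Working:
choose[4, 3, 6] @ H1
  branch[0] choose=4:
    choose[6, 2] @ H1
      branch[0] choose=6:
        H0 returns 10
        H1 returns [10]
      branch[1] choose=2:
        H0 returns 6
        H1 returns [6]
  branch[1] choose=3:
    choose[6, 2] @ H1
      branch[0] choose=6:
        H0 returns 9
        H1 returns [9]
      branch[1] choose=2:
        H0 returns 5
        H1 returns [5]
  branch[2] choose=6:
    choose[6, 2] @ H1
      branch[0] choose=6:
        H0 returns 12
        H1 returns [12]
      branch[1] choose=2:
        H0 returns 8
        H1 returns [8]
= [10, 6, 9, 5, 12, 8]

Answer: 6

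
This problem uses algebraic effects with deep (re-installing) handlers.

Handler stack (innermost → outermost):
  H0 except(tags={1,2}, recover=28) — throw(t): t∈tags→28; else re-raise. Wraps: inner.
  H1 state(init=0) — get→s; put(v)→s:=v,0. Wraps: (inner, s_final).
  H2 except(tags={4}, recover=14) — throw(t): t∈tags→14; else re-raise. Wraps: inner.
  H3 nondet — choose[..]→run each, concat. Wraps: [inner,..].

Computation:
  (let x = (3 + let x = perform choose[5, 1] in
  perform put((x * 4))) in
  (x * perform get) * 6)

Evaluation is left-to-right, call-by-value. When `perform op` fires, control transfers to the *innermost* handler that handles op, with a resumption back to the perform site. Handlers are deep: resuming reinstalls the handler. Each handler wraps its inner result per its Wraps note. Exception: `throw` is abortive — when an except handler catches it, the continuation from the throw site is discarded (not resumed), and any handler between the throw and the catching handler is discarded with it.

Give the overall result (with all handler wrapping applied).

Answer: [(360, 20), (72, 4)]

Step-by-step:
choose[5, 1] @ H3
  branch[0] choose=5:
    put(20) @ H1 ⇒ s:=20
    get @ H1 ⇒ 20
    H0 returns 360
    H1 returns (360, 20)
    H2 returns (360, 20)
    H3 returns [(360, 20)]
  branch[1] choose=1:
    put(4) @ H1 ⇒ s:=4
    get @ H1 ⇒ 4
    H0 returns 72
    H1 returns (72, 4)
    H2 returns (72, 4)
    H3 returns [(72, 4)]
= [(360, 20), (72, 4)]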